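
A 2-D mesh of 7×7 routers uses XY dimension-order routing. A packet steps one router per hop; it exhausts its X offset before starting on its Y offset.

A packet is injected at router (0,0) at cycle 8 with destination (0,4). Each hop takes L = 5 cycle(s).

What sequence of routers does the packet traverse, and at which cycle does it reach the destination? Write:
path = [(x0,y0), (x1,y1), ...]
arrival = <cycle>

path = [(0,0), (0,1), (0,2), (0,3), (0,4)]
arrival = 28

#0 — 0,0 | c8
#1 — 0,1 | c13 | N
#2 — 0,2 | c18 | N
#3 — 0,3 | c23 | N
#4 — 0,4 | c28 | N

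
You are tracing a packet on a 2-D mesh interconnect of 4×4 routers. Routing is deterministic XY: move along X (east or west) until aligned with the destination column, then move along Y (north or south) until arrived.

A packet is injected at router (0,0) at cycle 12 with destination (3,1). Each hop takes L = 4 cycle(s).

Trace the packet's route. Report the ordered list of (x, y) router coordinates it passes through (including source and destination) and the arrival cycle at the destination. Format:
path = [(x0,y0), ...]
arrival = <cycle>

path = [(0,0), (1,0), (2,0), (3,0), (3,1)]
arrival = 28

  0. router=(0,0) cycle=12 (inject)
  1. router=(1,0) cycle=16 dir=E
  2. router=(2,0) cycle=20 dir=E
  3. router=(3,0) cycle=24 dir=E
  4. router=(3,1) cycle=28 dir=N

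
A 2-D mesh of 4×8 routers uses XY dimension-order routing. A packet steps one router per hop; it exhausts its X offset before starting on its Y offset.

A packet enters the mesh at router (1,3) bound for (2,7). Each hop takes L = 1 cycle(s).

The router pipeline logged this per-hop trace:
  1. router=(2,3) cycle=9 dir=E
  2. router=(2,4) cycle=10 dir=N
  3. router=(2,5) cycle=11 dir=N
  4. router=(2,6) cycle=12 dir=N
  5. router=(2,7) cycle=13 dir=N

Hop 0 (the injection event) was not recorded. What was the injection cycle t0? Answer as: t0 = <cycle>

t0 = 8

At hop 1 the cycle is 9; in general cyc_k = t0 + kL.
Subtract one hop: t0 = 9 − 1 = 8.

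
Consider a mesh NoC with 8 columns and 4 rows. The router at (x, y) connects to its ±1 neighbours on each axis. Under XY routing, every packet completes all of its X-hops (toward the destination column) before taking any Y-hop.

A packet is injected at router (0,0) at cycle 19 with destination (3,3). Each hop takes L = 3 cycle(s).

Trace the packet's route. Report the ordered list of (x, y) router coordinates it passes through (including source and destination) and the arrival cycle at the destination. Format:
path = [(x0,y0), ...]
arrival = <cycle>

path = [(0,0), (1,0), (2,0), (3,0), (3,1), (3,2), (3,3)]
arrival = 37

#0 — 0,0 | c19
#1 — 1,0 | c22 | E
#2 — 2,0 | c25 | E
#3 — 3,0 | c28 | E
#4 — 3,1 | c31 | N
#5 — 3,2 | c34 | N
#6 — 3,3 | c37 | N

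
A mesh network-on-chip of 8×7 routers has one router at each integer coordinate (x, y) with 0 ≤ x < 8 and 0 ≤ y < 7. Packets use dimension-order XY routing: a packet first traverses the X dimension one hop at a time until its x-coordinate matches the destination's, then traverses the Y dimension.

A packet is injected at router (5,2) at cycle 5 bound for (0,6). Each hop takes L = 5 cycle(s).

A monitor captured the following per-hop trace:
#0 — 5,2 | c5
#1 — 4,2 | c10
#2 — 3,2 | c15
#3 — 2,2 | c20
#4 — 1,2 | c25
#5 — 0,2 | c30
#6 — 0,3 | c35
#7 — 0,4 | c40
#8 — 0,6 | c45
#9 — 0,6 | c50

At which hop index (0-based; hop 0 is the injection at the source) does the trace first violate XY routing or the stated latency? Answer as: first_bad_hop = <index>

first_bad_hop = 8

  1: Δx=-1 Δy=+0 Δt=5 [ok]
  2: Δx=-1 Δy=+0 Δt=5 [ok]
  3: Δx=-1 Δy=+0 Δt=5 [ok]
  4: Δx=-1 Δy=+0 Δt=5 [ok]
  5: Δx=-1 Δy=+0 Δt=5 [ok]
  6: Δx=+0 Δy=+1 Δt=5 [ok]
  7: Δx=+0 Δy=+1 Δt=5 [ok]
  8: Δx=+0 Δy=+2 Δt=5 [BAD: non-unit step]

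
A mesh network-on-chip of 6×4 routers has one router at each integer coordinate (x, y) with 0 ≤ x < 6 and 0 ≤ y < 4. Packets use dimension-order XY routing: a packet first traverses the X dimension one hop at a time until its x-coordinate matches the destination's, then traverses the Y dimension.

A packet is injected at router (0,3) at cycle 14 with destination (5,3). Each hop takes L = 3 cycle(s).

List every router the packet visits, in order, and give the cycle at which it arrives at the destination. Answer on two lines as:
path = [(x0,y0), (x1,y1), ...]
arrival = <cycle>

path = [(0,3), (1,3), (2,3), (3,3), (4,3), (5,3)]
arrival = 29

  0. router=(0,3) cycle=14 (inject)
  1. router=(1,3) cycle=17 dir=E
  2. router=(2,3) cycle=20 dir=E
  3. router=(3,3) cycle=23 dir=E
  4. router=(4,3) cycle=26 dir=E
  5. router=(5,3) cycle=29 dir=E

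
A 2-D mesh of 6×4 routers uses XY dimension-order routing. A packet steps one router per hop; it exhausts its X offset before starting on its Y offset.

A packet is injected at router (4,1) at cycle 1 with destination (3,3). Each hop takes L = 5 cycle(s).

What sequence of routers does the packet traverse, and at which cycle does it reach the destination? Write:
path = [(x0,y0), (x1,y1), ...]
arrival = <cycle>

path = [(4,1), (3,1), (3,2), (3,3)]
arrival = 16

[0] x=4 y=1 t=1
[1] x=3 y=1 t=6 →W
[2] x=3 y=2 t=11 →N
[3] x=3 y=3 t=16 →N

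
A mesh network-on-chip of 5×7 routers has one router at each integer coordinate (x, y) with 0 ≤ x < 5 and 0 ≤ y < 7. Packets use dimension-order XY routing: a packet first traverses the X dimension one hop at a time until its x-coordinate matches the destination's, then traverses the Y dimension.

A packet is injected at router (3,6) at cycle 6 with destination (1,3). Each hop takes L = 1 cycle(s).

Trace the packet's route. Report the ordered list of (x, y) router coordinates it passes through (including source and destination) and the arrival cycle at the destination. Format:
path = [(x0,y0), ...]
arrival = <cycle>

path = [(3,6), (2,6), (1,6), (1,5), (1,4), (1,3)]
arrival = 11

src (3,6)  cyc=6
W→(2,6)  cyc=7
W→(1,6)  cyc=8
S→(1,5)  cyc=9
S→(1,4)  cyc=10
S→(1,3)  cyc=11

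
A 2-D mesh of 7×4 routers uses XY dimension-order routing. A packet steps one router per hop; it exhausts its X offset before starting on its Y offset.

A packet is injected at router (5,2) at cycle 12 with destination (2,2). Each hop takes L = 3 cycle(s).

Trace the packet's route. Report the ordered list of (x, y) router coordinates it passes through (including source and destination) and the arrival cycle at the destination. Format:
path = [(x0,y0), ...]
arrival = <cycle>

  0. router=(5,2) cycle=12 (inject)
  1. router=(4,2) cycle=15 dir=W
  2. router=(3,2) cycle=18 dir=W
  3. router=(2,2) cycle=21 dir=W

path = [(5,2), (4,2), (3,2), (2,2)]
arrival = 21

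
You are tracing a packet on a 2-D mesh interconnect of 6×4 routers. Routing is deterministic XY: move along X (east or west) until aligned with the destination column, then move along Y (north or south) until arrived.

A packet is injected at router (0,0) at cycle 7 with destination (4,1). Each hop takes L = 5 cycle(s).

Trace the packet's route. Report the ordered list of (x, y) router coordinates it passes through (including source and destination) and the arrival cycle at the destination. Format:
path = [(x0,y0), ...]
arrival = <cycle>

path = [(0,0), (1,0), (2,0), (3,0), (4,0), (4,1)]
arrival = 32

hop 0: (0,0) @ cyc 7
hop 1: (1,0) @ cyc 12  [E]
hop 2: (2,0) @ cyc 17  [E]
hop 3: (3,0) @ cyc 22  [E]
hop 4: (4,0) @ cyc 27  [E]
hop 5: (4,1) @ cyc 32  [N]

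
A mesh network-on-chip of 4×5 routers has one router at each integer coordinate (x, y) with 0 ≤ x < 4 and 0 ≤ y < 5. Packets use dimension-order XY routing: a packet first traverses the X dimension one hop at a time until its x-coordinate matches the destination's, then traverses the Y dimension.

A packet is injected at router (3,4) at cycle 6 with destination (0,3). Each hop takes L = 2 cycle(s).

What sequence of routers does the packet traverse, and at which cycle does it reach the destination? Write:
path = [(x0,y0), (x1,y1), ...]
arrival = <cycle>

path = [(3,4), (2,4), (1,4), (0,4), (0,3)]
arrival = 14

src (3,4)  cyc=6
W→(2,4)  cyc=8
W→(1,4)  cyc=10
W→(0,4)  cyc=12
S→(0,3)  cyc=14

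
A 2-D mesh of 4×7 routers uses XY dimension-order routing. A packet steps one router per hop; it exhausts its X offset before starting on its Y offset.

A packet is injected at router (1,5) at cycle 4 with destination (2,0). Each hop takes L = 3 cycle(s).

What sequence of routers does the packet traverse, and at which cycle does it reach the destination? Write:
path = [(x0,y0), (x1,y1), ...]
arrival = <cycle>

path = [(1,5), (2,5), (2,4), (2,3), (2,2), (2,1), (2,0)]
arrival = 22

[0] x=1 y=5 t=4
[1] x=2 y=5 t=7 →E
[2] x=2 y=4 t=10 →S
[3] x=2 y=3 t=13 →S
[4] x=2 y=2 t=16 →S
[5] x=2 y=1 t=19 →S
[6] x=2 y=0 t=22 →S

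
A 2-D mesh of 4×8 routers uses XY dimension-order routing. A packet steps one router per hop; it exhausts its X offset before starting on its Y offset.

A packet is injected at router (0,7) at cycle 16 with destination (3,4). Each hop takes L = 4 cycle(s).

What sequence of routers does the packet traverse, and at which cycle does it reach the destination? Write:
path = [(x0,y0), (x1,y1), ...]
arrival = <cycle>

path = [(0,7), (1,7), (2,7), (3,7), (3,6), (3,5), (3,4)]
arrival = 40

[0] x=0 y=7 t=16
[1] x=1 y=7 t=20 →E
[2] x=2 y=7 t=24 →E
[3] x=3 y=7 t=28 →E
[4] x=3 y=6 t=32 →S
[5] x=3 y=5 t=36 →S
[6] x=3 y=4 t=40 →S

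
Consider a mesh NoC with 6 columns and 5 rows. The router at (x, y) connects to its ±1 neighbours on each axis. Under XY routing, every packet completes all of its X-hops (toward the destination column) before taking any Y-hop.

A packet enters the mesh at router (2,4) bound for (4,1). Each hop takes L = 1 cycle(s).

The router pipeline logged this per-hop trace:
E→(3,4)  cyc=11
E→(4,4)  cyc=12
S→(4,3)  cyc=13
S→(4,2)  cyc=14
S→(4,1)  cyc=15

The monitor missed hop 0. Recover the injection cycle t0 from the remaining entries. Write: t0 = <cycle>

t0 = 10

At hop 1 the cycle is 11; in general cyc_k = t0 + kL.
t0 = cyc[1] − L = 11 − 1 = 10.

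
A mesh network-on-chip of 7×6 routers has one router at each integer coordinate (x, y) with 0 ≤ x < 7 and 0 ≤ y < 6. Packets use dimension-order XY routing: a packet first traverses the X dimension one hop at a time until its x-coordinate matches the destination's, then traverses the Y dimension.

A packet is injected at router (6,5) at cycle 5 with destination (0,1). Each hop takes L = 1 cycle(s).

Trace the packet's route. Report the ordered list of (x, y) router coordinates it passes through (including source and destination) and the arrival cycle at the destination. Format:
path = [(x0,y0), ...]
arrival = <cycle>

path = [(6,5), (5,5), (4,5), (3,5), (2,5), (1,5), (0,5), (0,4), (0,3), (0,2), (0,1)]
arrival = 15

src (6,5)  cyc=5
W→(5,5)  cyc=6
W→(4,5)  cyc=7
W→(3,5)  cyc=8
W→(2,5)  cyc=9
W→(1,5)  cyc=10
W→(0,5)  cyc=11
S→(0,4)  cyc=12
S→(0,3)  cyc=13
S→(0,2)  cyc=14
S→(0,1)  cyc=15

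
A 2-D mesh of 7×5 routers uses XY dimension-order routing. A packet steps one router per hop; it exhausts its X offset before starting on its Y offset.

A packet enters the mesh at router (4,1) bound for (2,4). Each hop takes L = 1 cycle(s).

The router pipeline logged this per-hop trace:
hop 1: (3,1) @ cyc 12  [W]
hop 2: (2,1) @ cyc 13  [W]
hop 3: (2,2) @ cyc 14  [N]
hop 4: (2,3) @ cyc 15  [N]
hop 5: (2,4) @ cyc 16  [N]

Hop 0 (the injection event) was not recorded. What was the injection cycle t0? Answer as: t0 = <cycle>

t0 = 11

Hop 1 reached at cycle 12; hop k is at t0 + k·L.
Subtract one hop: t0 = 12 − 1 = 11.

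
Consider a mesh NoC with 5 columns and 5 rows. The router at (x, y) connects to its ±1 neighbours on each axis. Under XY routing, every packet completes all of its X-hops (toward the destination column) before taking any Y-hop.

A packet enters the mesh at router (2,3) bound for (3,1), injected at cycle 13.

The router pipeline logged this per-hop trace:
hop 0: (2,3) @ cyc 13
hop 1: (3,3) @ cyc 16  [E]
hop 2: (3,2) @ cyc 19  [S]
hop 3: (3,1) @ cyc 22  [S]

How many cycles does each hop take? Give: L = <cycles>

L = 3

Δcyc across hop 0→1: 16 − 13 = 3.
That increment is L by definition: L = 3.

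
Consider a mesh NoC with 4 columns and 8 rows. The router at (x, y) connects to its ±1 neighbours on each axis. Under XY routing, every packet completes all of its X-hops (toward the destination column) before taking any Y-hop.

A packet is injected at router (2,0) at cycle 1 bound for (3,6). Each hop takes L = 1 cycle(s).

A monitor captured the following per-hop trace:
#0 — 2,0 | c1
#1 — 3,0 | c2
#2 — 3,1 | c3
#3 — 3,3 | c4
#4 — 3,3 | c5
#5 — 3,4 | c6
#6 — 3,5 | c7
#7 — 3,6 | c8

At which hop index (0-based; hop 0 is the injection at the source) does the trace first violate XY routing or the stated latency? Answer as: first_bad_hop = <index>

hop 1: step (+1,+0), +1 cyc — ok
hop 2: step (+0,+1), +1 cyc — ok
hop 3: step (+0,+2), +1 cyc — BAD: non-unit step

first_bad_hop = 3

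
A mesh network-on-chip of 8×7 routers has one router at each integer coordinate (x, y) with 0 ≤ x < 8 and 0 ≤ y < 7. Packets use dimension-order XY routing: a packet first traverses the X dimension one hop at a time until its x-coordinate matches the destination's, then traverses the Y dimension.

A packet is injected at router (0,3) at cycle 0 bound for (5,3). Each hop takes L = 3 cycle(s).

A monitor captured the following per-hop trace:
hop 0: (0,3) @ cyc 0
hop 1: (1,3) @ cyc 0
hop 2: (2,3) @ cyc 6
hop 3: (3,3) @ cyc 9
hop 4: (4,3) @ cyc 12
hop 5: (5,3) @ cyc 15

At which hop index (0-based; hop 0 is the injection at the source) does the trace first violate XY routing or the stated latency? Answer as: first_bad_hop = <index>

first_bad_hop = 1

  1: Δx=+1 Δy=+0 Δt=0 [BAD: Δcyc=0≠L]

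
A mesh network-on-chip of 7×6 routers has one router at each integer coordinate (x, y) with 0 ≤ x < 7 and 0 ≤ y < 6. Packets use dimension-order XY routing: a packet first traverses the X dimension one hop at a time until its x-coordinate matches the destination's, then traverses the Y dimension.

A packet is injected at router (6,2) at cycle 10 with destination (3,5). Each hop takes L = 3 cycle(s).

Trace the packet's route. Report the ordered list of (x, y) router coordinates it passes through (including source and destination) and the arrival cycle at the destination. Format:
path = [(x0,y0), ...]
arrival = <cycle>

[0] x=6 y=2 t=10
[1] x=5 y=2 t=13 →W
[2] x=4 y=2 t=16 →W
[3] x=3 y=2 t=19 →W
[4] x=3 y=3 t=22 →N
[5] x=3 y=4 t=25 →N
[6] x=3 y=5 t=28 →N

path = [(6,2), (5,2), (4,2), (3,2), (3,3), (3,4), (3,5)]
arrival = 28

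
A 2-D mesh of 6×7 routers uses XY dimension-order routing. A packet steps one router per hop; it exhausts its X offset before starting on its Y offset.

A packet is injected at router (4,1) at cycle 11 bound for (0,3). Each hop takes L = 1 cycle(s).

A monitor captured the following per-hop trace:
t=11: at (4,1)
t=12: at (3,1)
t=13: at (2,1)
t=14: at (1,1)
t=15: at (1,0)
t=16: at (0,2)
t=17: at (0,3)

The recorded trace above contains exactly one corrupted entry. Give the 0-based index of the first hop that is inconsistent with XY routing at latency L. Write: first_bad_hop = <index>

check 1→ d=(-1,0) cyc+1: ok
check 2→ d=(-1,0) cyc+1: ok
check 3→ d=(-1,0) cyc+1: ok
check 4→ d=(0,-1) cyc+1: BAD: Y-move but x=1≠0

first_bad_hop = 4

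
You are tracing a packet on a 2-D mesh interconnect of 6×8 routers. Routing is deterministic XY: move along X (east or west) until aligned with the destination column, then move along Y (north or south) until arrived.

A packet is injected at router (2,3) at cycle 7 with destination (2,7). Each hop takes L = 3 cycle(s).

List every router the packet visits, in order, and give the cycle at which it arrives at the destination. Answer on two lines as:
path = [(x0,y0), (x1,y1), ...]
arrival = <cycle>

[0] x=2 y=3 t=7
[1] x=2 y=4 t=10 →N
[2] x=2 y=5 t=13 →N
[3] x=2 y=6 t=16 →N
[4] x=2 y=7 t=19 →N

path = [(2,3), (2,4), (2,5), (2,6), (2,7)]
arrival = 19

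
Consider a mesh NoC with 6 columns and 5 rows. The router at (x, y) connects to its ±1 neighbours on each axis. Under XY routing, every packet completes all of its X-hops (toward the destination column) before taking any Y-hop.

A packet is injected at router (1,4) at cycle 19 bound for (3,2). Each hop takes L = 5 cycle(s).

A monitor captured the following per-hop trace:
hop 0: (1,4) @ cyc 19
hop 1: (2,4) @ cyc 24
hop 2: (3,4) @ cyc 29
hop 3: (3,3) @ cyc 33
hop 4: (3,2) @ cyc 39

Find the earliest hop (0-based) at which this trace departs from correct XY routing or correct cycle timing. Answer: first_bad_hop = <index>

  1: Δx=+1 Δy=+0 Δt=5 [ok]
  2: Δx=+1 Δy=+0 Δt=5 [ok]
  3: Δx=+0 Δy=-1 Δt=4 [BAD: Δcyc=4≠L]

first_bad_hop = 3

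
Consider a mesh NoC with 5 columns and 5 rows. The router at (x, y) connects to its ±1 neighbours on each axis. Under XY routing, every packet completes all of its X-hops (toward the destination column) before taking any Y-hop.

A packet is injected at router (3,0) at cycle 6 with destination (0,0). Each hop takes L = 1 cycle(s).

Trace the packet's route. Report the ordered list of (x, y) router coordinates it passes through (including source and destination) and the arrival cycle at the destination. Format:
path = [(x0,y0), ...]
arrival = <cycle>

path = [(3,0), (2,0), (1,0), (0,0)]
arrival = 9

hop 0: (3,0) @ cyc 6
hop 1: (2,0) @ cyc 7  [W]
hop 2: (1,0) @ cyc 8  [W]
hop 3: (0,0) @ cyc 9  [W]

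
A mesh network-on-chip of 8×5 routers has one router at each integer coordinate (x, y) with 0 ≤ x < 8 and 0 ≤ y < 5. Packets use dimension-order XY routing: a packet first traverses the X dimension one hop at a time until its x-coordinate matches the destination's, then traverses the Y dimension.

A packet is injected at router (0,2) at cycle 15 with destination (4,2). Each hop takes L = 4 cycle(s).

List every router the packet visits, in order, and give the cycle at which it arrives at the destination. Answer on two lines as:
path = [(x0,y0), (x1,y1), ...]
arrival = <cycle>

t=15: at (0,2)
t=19: at (1,2) after E
t=23: at (2,2) after E
t=27: at (3,2) after E
t=31: at (4,2) after E

path = [(0,2), (1,2), (2,2), (3,2), (4,2)]
arrival = 31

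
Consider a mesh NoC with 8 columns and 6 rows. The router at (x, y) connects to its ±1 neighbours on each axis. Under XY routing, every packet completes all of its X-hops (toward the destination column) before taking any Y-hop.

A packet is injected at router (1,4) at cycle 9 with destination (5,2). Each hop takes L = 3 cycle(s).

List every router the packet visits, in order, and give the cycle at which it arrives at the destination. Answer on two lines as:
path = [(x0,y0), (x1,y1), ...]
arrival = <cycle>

path = [(1,4), (2,4), (3,4), (4,4), (5,4), (5,3), (5,2)]
arrival = 27

hop 0: (1,4) @ cyc 9
hop 1: (2,4) @ cyc 12  [E]
hop 2: (3,4) @ cyc 15  [E]
hop 3: (4,4) @ cyc 18  [E]
hop 4: (5,4) @ cyc 21  [E]
hop 5: (5,3) @ cyc 24  [S]
hop 6: (5,2) @ cyc 27  [S]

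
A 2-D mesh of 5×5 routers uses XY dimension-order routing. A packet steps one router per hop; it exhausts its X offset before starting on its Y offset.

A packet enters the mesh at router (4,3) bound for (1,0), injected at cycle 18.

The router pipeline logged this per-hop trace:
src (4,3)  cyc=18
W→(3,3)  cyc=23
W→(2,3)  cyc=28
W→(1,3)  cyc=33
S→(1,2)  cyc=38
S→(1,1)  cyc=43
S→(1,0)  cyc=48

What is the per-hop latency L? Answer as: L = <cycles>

Δcyc across hop 0→1: 23 − 18 = 5.
Per-hop latency L = Δcyc = 5.

L = 5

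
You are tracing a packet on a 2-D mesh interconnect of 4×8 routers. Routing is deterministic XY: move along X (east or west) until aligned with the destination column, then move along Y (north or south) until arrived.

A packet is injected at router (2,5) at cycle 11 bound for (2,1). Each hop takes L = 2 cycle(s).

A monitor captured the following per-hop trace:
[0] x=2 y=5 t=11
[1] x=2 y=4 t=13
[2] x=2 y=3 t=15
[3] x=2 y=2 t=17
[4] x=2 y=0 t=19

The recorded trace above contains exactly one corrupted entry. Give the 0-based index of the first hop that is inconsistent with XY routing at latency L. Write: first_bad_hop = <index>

hop 1: step (+0,-1), +2 cyc — ok
hop 2: step (+0,-1), +2 cyc — ok
hop 3: step (+0,-1), +2 cyc — ok
hop 4: step (+0,-2), +2 cyc — BAD: non-unit step

first_bad_hop = 4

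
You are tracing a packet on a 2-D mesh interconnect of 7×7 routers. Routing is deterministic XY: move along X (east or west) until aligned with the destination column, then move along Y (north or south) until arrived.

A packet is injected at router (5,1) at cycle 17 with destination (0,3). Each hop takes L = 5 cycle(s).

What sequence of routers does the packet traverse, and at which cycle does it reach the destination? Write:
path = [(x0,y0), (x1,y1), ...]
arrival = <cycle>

path = [(5,1), (4,1), (3,1), (2,1), (1,1), (0,1), (0,2), (0,3)]
arrival = 52

src (5,1)  cyc=17
W→(4,1)  cyc=22
W→(3,1)  cyc=27
W→(2,1)  cyc=32
W→(1,1)  cyc=37
W→(0,1)  cyc=42
N→(0,2)  cyc=47
N→(0,3)  cyc=52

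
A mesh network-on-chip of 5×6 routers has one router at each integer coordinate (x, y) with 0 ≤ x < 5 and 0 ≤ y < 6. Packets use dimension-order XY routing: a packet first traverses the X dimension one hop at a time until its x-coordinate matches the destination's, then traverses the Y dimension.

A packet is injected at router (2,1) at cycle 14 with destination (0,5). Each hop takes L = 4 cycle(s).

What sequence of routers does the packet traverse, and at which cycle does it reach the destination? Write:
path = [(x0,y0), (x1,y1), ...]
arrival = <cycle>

[0] x=2 y=1 t=14
[1] x=1 y=1 t=18 →W
[2] x=0 y=1 t=22 →W
[3] x=0 y=2 t=26 →N
[4] x=0 y=3 t=30 →N
[5] x=0 y=4 t=34 →N
[6] x=0 y=5 t=38 →N

path = [(2,1), (1,1), (0,1), (0,2), (0,3), (0,4), (0,5)]
arrival = 38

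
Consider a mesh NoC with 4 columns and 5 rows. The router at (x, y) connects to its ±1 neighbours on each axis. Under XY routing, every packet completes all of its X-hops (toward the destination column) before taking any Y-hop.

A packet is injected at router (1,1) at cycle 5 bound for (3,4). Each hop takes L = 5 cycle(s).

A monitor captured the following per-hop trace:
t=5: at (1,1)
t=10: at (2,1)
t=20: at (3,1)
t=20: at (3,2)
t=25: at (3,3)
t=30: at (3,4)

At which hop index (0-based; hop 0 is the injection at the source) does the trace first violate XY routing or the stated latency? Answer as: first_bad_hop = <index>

[1] (+1,+0) / 5c ⇒ ok
[2] (+1,+0) / 10c ⇒ BAD: Δcyc=10≠L

first_bad_hop = 2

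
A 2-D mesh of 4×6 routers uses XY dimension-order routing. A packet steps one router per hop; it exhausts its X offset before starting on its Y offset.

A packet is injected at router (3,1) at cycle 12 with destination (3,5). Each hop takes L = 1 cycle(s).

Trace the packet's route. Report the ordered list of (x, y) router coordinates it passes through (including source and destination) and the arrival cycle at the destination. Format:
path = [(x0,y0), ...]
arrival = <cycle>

path = [(3,1), (3,2), (3,3), (3,4), (3,5)]
arrival = 16

src (3,1)  cyc=12
N→(3,2)  cyc=13
N→(3,3)  cyc=14
N→(3,4)  cyc=15
N→(3,5)  cyc=16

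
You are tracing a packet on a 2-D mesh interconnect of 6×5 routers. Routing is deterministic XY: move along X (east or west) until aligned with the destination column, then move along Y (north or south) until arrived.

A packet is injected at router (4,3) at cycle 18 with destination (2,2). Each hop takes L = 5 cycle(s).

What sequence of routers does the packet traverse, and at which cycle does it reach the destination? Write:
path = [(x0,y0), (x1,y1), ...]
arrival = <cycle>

path = [(4,3), (3,3), (2,3), (2,2)]
arrival = 33

hop 0: (4,3) @ cyc 18
hop 1: (3,3) @ cyc 23  [W]
hop 2: (2,3) @ cyc 28  [W]
hop 3: (2,2) @ cyc 33  [S]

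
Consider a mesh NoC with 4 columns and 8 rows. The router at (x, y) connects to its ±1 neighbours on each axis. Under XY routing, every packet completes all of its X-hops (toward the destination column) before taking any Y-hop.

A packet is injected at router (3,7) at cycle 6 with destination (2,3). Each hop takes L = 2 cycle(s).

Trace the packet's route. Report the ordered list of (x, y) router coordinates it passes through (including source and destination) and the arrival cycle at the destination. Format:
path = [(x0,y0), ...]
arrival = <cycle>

  0. router=(3,7) cycle=6 (inject)
  1. router=(2,7) cycle=8 dir=W
  2. router=(2,6) cycle=10 dir=S
  3. router=(2,5) cycle=12 dir=S
  4. router=(2,4) cycle=14 dir=S
  5. router=(2,3) cycle=16 dir=S

path = [(3,7), (2,7), (2,6), (2,5), (2,4), (2,3)]
arrival = 16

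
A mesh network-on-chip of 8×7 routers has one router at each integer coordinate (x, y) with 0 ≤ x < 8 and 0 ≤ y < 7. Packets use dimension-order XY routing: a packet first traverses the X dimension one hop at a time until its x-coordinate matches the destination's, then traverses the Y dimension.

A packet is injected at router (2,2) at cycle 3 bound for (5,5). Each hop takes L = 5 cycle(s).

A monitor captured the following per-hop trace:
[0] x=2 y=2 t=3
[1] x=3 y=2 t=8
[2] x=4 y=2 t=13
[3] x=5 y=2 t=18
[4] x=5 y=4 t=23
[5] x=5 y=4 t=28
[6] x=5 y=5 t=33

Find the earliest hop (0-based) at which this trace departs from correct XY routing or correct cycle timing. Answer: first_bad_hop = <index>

first_bad_hop = 4

check 1→ d=(1,0) cyc+5: ok
check 2→ d=(1,0) cyc+5: ok
check 3→ d=(1,0) cyc+5: ok
check 4→ d=(0,2) cyc+5: BAD: non-unit step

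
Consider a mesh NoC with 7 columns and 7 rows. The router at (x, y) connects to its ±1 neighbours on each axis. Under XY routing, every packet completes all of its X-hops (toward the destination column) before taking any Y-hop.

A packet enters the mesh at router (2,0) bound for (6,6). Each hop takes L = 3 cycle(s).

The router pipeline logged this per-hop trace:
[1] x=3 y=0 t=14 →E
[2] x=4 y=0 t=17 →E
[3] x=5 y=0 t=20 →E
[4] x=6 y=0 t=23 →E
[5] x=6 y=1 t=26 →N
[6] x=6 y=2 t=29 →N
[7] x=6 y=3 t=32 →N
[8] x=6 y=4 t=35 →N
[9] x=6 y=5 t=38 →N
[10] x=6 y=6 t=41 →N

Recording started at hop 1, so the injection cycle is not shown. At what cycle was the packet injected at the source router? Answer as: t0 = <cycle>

cyc[1] = 14 and cyc[k] = t0 + k·L for every k.
Subtract one hop: t0 = 14 − 3 = 11.

t0 = 11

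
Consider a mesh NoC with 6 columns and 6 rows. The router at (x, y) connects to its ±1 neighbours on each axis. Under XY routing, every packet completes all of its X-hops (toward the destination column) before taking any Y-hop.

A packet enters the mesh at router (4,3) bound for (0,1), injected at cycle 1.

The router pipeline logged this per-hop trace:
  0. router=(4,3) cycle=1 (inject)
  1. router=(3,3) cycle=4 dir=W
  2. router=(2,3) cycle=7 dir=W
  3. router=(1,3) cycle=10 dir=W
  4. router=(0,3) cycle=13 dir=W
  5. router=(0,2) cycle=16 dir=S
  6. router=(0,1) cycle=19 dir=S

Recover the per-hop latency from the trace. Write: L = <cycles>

From hop 0 (1) to hop 1 (4): +3 cycles.
Per-hop latency L = Δcyc = 3.

L = 3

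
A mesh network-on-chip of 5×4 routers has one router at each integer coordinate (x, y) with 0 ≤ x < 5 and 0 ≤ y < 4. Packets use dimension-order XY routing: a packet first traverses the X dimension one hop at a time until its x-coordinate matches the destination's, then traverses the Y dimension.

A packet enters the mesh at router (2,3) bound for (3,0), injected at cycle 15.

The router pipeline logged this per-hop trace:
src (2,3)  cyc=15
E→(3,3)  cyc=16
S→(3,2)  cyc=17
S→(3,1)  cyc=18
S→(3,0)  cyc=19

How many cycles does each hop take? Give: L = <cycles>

Δcyc across hop 0→1: 16 − 15 = 1.
One hop costs L cycles, so L = 1.

L = 1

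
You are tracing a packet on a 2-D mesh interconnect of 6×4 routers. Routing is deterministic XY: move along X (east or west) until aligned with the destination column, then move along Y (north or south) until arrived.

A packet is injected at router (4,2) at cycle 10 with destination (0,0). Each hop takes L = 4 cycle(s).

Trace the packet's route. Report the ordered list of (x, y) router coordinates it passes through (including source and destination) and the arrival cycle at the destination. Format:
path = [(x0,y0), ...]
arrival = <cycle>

path = [(4,2), (3,2), (2,2), (1,2), (0,2), (0,1), (0,0)]
arrival = 34

[0] x=4 y=2 t=10
[1] x=3 y=2 t=14 →W
[2] x=2 y=2 t=18 →W
[3] x=1 y=2 t=22 →W
[4] x=0 y=2 t=26 →W
[5] x=0 y=1 t=30 →S
[6] x=0 y=0 t=34 →S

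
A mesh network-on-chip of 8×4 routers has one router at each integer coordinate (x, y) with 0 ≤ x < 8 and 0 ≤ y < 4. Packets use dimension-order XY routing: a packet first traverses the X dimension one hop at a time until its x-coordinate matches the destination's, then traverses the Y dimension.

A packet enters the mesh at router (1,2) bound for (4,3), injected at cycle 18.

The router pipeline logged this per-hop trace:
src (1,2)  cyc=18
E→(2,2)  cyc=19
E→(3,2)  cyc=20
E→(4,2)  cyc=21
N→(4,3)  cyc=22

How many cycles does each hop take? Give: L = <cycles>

From hop 0 (18) to hop 1 (19): +1 cycles.
Per-hop latency L = Δcyc = 1.

L = 1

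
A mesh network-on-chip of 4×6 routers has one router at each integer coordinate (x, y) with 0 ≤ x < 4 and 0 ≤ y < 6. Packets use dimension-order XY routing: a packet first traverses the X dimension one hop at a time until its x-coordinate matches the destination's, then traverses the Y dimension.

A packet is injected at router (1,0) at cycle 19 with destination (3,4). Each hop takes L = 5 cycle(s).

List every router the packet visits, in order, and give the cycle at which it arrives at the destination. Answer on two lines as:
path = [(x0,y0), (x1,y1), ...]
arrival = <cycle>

path = [(1,0), (2,0), (3,0), (3,1), (3,2), (3,3), (3,4)]
arrival = 49

#0 — 1,0 | c19
#1 — 2,0 | c24 | E
#2 — 3,0 | c29 | E
#3 — 3,1 | c34 | N
#4 — 3,2 | c39 | N
#5 — 3,3 | c44 | N
#6 — 3,4 | c49 | N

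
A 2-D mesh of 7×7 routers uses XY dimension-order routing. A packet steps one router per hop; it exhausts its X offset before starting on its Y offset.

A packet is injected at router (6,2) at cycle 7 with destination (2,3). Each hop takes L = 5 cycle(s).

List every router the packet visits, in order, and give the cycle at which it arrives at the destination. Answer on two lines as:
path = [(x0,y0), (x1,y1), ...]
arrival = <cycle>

path = [(6,2), (5,2), (4,2), (3,2), (2,2), (2,3)]
arrival = 32

src (6,2)  cyc=7
W→(5,2)  cyc=12
W→(4,2)  cyc=17
W→(3,2)  cyc=22
W→(2,2)  cyc=27
N→(2,3)  cyc=32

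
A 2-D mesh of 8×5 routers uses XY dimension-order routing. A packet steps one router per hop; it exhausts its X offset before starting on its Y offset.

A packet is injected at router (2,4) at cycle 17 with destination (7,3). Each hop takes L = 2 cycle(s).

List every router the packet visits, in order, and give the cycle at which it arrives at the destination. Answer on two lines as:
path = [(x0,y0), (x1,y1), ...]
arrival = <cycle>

src (2,4)  cyc=17
E→(3,4)  cyc=19
E→(4,4)  cyc=21
E→(5,4)  cyc=23
E→(6,4)  cyc=25
E→(7,4)  cyc=27
S→(7,3)  cyc=29

path = [(2,4), (3,4), (4,4), (5,4), (6,4), (7,4), (7,3)]
arrival = 29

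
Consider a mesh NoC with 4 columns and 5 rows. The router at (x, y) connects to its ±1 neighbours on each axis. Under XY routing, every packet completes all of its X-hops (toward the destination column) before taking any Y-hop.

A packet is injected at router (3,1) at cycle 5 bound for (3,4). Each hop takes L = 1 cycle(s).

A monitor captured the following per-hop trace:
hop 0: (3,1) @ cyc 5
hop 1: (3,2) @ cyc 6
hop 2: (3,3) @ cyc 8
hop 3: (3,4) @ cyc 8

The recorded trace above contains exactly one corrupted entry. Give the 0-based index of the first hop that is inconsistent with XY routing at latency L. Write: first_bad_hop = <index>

first_bad_hop = 2

  1: Δx=+0 Δy=+1 Δt=1 [ok]
  2: Δx=+0 Δy=+1 Δt=2 [BAD: Δcyc=2≠L]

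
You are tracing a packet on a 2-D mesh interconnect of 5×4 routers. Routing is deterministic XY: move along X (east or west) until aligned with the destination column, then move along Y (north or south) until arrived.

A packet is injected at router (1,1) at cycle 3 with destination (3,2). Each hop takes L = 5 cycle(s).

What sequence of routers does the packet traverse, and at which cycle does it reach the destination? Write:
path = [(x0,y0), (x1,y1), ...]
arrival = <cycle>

hop 0: (1,1) @ cyc 3
hop 1: (2,1) @ cyc 8  [E]
hop 2: (3,1) @ cyc 13  [E]
hop 3: (3,2) @ cyc 18  [N]

path = [(1,1), (2,1), (3,1), (3,2)]
arrival = 18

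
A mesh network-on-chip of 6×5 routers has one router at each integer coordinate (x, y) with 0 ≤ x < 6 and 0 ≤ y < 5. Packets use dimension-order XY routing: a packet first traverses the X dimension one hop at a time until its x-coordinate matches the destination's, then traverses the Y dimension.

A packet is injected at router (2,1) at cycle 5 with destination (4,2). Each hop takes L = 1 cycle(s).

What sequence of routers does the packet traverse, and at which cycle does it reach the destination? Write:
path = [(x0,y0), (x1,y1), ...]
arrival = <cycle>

#0 — 2,1 | c5
#1 — 3,1 | c6 | E
#2 — 4,1 | c7 | E
#3 — 4,2 | c8 | N

path = [(2,1), (3,1), (4,1), (4,2)]
arrival = 8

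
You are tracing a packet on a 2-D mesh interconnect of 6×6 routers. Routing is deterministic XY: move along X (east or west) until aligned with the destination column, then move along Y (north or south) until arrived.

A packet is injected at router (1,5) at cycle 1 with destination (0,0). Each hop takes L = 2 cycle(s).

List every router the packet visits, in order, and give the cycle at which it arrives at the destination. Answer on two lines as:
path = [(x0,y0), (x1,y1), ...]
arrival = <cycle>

path = [(1,5), (0,5), (0,4), (0,3), (0,2), (0,1), (0,0)]
arrival = 13

  0. router=(1,5) cycle=1 (inject)
  1. router=(0,5) cycle=3 dir=W
  2. router=(0,4) cycle=5 dir=S
  3. router=(0,3) cycle=7 dir=S
  4. router=(0,2) cycle=9 dir=S
  5. router=(0,1) cycle=11 dir=S
  6. router=(0,0) cycle=13 dir=S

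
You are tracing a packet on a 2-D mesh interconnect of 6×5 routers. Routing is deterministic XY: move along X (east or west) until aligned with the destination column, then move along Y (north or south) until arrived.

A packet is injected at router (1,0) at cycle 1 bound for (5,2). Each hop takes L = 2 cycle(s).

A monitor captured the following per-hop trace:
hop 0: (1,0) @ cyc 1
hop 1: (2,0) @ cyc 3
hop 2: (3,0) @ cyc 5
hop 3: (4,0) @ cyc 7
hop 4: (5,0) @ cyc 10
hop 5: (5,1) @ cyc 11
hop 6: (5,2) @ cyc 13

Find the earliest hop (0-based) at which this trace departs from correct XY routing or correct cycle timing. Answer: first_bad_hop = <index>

  1: Δx=+1 Δy=+0 Δt=2 [ok]
  2: Δx=+1 Δy=+0 Δt=2 [ok]
  3: Δx=+1 Δy=+0 Δt=2 [ok]
  4: Δx=+1 Δy=+0 Δt=3 [BAD: Δcyc=3≠L]

first_bad_hop = 4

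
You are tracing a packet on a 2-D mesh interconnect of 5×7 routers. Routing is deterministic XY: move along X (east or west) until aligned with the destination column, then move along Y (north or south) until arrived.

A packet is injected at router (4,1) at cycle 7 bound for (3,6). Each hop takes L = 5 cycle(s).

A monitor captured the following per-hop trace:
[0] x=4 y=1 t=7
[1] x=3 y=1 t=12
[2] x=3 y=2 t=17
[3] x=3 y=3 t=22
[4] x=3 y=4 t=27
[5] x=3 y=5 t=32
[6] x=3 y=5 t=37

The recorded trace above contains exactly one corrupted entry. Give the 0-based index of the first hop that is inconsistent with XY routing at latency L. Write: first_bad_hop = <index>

first_bad_hop = 6

check 1→ d=(-1,0) cyc+5: ok
check 2→ d=(0,1) cyc+5: ok
check 3→ d=(0,1) cyc+5: ok
check 4→ d=(0,1) cyc+5: ok
check 5→ d=(0,1) cyc+5: ok
check 6→ d=(0,0) cyc+5: BAD: non-unit step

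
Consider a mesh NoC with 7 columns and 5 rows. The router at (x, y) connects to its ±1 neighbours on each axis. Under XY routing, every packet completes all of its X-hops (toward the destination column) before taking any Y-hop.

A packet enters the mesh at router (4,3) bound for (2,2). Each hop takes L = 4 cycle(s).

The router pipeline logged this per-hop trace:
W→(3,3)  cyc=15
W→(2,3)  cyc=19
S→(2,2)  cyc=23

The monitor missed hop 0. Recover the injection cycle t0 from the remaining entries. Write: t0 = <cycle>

At hop 1 the cycle is 15; in general cyc_k = t0 + kL.
t0 = cyc[1] − L = 15 − 4 = 11.

t0 = 11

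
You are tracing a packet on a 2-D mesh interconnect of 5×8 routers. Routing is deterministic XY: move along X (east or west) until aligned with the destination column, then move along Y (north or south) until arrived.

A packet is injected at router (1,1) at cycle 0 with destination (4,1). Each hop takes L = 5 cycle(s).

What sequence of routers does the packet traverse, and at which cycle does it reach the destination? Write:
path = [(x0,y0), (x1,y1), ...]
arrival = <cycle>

hop 0: (1,1) @ cyc 0
hop 1: (2,1) @ cyc 5  [E]
hop 2: (3,1) @ cyc 10  [E]
hop 3: (4,1) @ cyc 15  [E]

path = [(1,1), (2,1), (3,1), (4,1)]
arrival = 15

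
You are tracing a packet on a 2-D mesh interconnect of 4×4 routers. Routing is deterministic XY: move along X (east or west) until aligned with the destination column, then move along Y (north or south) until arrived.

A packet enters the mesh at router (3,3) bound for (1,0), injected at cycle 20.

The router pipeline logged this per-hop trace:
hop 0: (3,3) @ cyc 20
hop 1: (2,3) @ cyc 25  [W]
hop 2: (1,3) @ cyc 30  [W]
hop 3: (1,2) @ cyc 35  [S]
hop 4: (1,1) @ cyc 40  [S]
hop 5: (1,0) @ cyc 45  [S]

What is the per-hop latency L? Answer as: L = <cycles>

Between hops 0 and 1 the cycle counter advances 25 − 20 = 5.
Each hop adds L, hence L = 5.

L = 5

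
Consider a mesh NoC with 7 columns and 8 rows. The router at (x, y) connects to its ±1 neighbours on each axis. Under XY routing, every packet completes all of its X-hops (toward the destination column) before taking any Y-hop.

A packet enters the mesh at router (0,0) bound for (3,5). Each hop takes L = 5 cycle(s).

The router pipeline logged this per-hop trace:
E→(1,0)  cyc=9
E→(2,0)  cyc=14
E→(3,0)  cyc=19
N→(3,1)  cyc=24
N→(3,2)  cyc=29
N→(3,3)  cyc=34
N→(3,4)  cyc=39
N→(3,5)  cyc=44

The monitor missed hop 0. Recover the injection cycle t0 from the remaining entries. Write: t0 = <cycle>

At hop 1 the cycle is 9; in general cyc_k = t0 + kL.
t0 = cyc[1] − L = 9 − 5 = 4.

t0 = 4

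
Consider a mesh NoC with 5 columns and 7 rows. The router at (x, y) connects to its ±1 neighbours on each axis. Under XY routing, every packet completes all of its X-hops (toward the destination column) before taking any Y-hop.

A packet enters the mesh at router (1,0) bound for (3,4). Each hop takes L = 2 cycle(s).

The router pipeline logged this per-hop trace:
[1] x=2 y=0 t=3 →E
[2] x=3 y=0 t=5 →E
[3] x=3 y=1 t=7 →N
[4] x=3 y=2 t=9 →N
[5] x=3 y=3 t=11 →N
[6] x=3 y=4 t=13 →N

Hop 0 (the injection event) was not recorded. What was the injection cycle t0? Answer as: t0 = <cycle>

t0 = 1

cyc[1] = 3 and cyc[k] = t0 + k·L for every k.
So t0 = 3 − 1·2 = 1.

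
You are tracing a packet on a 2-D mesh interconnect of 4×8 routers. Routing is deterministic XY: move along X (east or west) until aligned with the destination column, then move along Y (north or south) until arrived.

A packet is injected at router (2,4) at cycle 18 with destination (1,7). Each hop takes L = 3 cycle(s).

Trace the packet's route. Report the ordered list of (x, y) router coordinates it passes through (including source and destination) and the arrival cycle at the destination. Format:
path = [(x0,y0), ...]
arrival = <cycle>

path = [(2,4), (1,4), (1,5), (1,6), (1,7)]
arrival = 30

#0 — 2,4 | c18
#1 — 1,4 | c21 | W
#2 — 1,5 | c24 | N
#3 — 1,6 | c27 | N
#4 — 1,7 | c30 | N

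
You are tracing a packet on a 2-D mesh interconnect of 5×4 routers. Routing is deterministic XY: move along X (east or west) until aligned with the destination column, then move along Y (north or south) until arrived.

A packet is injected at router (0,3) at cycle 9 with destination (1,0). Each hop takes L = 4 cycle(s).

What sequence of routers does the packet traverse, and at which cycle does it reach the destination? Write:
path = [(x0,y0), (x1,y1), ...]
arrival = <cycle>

[0] x=0 y=3 t=9
[1] x=1 y=3 t=13 →E
[2] x=1 y=2 t=17 →S
[3] x=1 y=1 t=21 →S
[4] x=1 y=0 t=25 →S

path = [(0,3), (1,3), (1,2), (1,1), (1,0)]
arrival = 25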